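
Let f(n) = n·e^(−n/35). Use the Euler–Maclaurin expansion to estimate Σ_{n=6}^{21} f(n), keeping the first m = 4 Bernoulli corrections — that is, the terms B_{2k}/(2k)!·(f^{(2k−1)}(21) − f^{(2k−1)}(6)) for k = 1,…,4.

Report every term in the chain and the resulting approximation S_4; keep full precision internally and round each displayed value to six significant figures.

Integral: ∫_6^21 x·e^(−x/35) dx = 133.260.
½[f(6) + f(21)] = ½[5.05476 + 11.5250] = 8.28990.
Integral + boundary = 141.550.
Correction k=1: B_{2}/2! · (f^{(1)}(21) − f^{(1)}(6)) = 1/12 · (0.219525 − 0.698039) = -0.0398762.
After k=1: 141.510.
Correction k=2: B_{4}/4! · (f^{(3)}(21) − f^{(3)}(6)) = −1/720 · (0.00107522 − 0.00194527) = 1.20840e-06.
After k=2: 141.510.
Correction k=3: B_{6}/6! · (f^{(5)}(21) − f^{(5)}(6)) = 1/30240 · (1.60918e-06 − 2.71079e-06) = -3.64290e-11.
After k=3: 141.510.
Correction k=4: B_{8}/8! · (f^{(7)}(21) − f^{(7)}(6)) = −1/1209600 · (1.91071e-09 − 3.12947e-09) = 1.00757e-15.

S_4 ≈ 141.510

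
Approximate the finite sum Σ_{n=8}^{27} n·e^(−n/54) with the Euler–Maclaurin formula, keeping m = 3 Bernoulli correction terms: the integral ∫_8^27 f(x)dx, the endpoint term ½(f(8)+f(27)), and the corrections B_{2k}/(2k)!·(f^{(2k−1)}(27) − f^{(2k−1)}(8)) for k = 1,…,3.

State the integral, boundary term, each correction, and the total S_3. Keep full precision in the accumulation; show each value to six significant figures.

S_3 ≈ 245.628

Integral: ∫_8^27 x·e^(−x/54) dx = 234.027.
Boundary: ½(f(8) + f(27)) = ½(6.89843 + 16.3763) = 11.6374.
Running total after boundary: 245.664.
k=1: B_{2}/(2)! × [f^{(1)}(27) − f^{(1)}(8)] = 1/12 × (0.303265 − 0.734555) = -0.0359408.
Running total after k=1: 245.628.
k=2: B_{4}/(4)! × [f^{(3)}(27) − f^{(3)}(8)] = −1/720 × (0.000520002 − 0.000843334) = 4.49072e-07.
Running total after k=2: 245.628.
k=3: B_{6}/(6)! × [f^{(5)}(27) − f^{(5)}(8)] = 1/30240 × (3.20989e-07 − 4.92031e-07) = -5.65615e-12.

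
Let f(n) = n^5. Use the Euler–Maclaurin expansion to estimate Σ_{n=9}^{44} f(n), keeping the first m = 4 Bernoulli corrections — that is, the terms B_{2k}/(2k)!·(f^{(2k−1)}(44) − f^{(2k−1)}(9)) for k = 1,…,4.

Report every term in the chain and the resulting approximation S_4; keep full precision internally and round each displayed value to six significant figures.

S_4 ≈ 1.29334e+09

Integral: ∫_9^44 x^5 dx = 1.20930e+09.
Boundary: ½(f(9) + f(44)) = ½(59049.0 + 1.64916e+08) = 8.24876e+07.
Running total after boundary: 1.29178e+09.
k=1: B_{2}/(2)! × [f^{(1)}(44) − f^{(1)}(9)] = 1/12 × (1.87405e+07 − 32805.0) = 1.55897e+06.
After k=1: 1.29334e+09.
k=2: B_{4}/(4)! × [f^{(3)}(44) − f^{(3)}(9)] = −1/720 × (116160 − 4860.00) = -154.583.
After k=2: 1.29334e+09.
k=3: B_{6}/(6)! × [f^{(5)}(44) − f^{(5)}(9)] = 1/30240 × (120.000 − 120.000) = 0.00000.
After k=3: 1.29334e+09.
k=4: B_{8}/(8)! × [f^{(7)}(44) − f^{(7)}(9)] = −1/1209600 × (0.00000 − 0.00000) = 0.00000.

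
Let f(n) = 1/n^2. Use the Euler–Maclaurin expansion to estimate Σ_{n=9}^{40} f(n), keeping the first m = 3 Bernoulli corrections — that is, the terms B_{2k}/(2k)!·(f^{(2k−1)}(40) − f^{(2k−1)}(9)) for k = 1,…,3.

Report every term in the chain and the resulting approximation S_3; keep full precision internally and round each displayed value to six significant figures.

Integral: ∫_9^40 1/x^2 dx = 0.0861111.
½[f(9) + f(40)] = ½[0.0123457 + 0.000625000] = 0.00648534.
So far: 0.0925965.
Correction k=1: B_{2}/2! · (f^{(1)}(40) − f^{(1)}(9)) = 1/12 · (-3.12500e-05 − (-0.00274348)) = 0.000226020.
Running total after k=1: 0.0928225.
Correction k=2: B_{4}/4! · (f^{(3)}(40) − f^{(3)}(9)) = −1/720 · (-2.34375e-07 − (-0.000406442)) = -5.64177e-07.
Running total after k=2: 0.0928219.
Correction k=3: B_{6}/6! · (f^{(5)}(40) − f^{(5)}(9)) = 1/30240 · (-4.39453e-09 − (-0.000150534)) = 4.97783e-09.

S_3 ≈ 0.0928219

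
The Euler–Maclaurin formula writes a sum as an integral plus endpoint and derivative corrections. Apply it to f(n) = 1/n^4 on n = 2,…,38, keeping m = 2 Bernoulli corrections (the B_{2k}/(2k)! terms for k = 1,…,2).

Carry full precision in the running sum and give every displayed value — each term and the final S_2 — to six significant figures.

S_2 ≈ 0.0820254

∫_2^38 1/x^4 dx evaluates to 0.0416606.
Endpoint term: (f(2) + f(38))/2 = (0.0625000 + 4.79585e-07)/2 = 0.0312502.
Integral + boundary = 0.0729108.
k=1: B_{2}/(2)! × [f^{(1)}(38) − f^{(1)}(2)] = 1/12 × (-5.04826e-08 − (-0.125000)) = 0.0104167.
Running total after k=1: 0.0833275.
k=2: B_{4}/(4)! × [f^{(3)}(38) − f^{(3)}(2)] = −1/720 × (-1.04881e-09 − (-0.937500)) = -0.00130208.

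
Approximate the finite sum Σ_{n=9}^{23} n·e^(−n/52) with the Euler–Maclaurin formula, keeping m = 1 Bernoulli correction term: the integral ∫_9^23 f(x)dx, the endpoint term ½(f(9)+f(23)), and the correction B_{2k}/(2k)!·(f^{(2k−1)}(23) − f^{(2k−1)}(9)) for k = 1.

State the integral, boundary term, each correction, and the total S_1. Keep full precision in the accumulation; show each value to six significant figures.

S_1 ≈ 173.077

Integral: ∫_9^23 x·e^(−x/52) dx = 161.931.
Endpoint term: (f(9) + f(23))/2 = (7.56966 + 14.7787)/2 = 11.1742.
Integral + boundary = 173.105.
Correction k=1: B_{2}/2! · (f^{(1)}(23) − f^{(1)}(9)) = 1/12 · (0.358346 − 0.695503) = -0.0280964.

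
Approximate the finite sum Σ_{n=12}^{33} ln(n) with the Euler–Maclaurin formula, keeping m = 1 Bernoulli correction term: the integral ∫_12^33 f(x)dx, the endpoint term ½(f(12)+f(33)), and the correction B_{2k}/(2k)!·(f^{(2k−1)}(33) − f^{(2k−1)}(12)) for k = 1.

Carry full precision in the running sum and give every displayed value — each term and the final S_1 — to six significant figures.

The integral term ∫_12^33 ln(x) dx = 64.5659.
½[f(12) + f(33)] = ½[2.48491 + 3.49651] = 2.99071.
Running total after boundary: 67.5566.
k=1: B_{2}/(2)! × [f^{(1)}(33) − f^{(1)}(12)] = 1/12 × (0.0303030 − 0.0833333) = -0.00441919.

S_1 ≈ 67.5522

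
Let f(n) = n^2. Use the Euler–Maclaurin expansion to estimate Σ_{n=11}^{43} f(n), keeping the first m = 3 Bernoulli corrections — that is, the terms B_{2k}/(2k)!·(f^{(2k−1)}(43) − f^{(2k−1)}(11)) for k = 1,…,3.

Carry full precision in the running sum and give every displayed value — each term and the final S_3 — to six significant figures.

∫_11^43 x^2 dx evaluates to 26058.7.
½[f(11) + f(43)] = ½[121.000 + 1849.00] = 985.000.
So far: 27043.7.
k=1: B_{2}/(2)! × [f^{(1)}(43) − f^{(1)}(11)] = 1/12 × (86.0000 − 22.0000) = 5.33333.
Running total after k=1: 27049.0.
k=2: B_{4}/(4)! × [f^{(3)}(43) − f^{(3)}(11)] = −1/720 × (0.00000 − 0.00000) = 0.00000.
Running total after k=2: 27049.0.
k=3: B_{6}/(6)! × [f^{(5)}(43) − f^{(5)}(11)] = 1/30240 × (0.00000 − 0.00000) = 0.00000.

S_3 ≈ 27049.0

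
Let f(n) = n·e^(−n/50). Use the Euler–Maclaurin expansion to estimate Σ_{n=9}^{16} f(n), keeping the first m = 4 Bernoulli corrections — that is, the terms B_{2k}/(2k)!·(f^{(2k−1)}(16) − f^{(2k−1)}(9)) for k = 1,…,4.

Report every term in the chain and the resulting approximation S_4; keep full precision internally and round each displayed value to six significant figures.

The integral term ∫_9^16 x·e^(−x/50) dx = 67.7553.
½[f(9) + f(16)] = ½[7.51743 + 11.6184] = 9.56791.
So far: 77.3232.
Correction k=1: B_{2}/2! · (f^{(1)}(16) − f^{(1)}(9)) = 1/12 · (0.493781 − 0.684922) = -0.0159284.
After k=1: 77.3073.
Correction k=2: B_{4}/4! · (f^{(3)}(16) − f^{(3)}(9)) = −1/720 · (0.000778432 − 0.000942185) = 2.27435e-07.
After k=2: 77.3073.
Correction k=3: B_{6}/6! · (f^{(5)}(16) − f^{(5)}(9)) = 1/30240 · (5.43740e-07 − 6.44160e-07) = -3.32077e-12.
After k=3: 77.3073.
Correction k=4: B_{8}/8! · (f^{(7)}(16) − f^{(7)}(9)) = −1/1209600 · (3.10443e-10 − 3.64579e-10) = 4.47549e-17.

S_4 ≈ 77.3073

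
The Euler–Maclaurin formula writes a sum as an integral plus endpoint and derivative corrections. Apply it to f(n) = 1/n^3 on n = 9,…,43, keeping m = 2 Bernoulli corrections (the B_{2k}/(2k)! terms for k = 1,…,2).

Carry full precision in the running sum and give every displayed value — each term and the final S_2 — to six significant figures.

Integral: ∫_9^43 1/x^3 dx = 0.00590242.
Endpoint term: (f(9) + f(43))/2 = (0.00137174 + 1.25775e-05)/2 = 0.000692160.
Integral + boundary = 0.00659458.
Order-1 term: 1/12 · (-8.77501e-07 − (-0.000457247)) = 3.80308e-05.
Running total after k=1: 0.00663261.
Order-2 term: −1/720 · (-9.49162e-09 − (-0.000112901)) = -1.56793e-07.

S_2 ≈ 0.00663246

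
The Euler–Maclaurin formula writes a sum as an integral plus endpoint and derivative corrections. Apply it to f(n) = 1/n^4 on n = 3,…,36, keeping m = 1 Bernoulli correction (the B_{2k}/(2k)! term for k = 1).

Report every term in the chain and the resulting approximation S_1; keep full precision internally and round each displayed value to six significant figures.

Integral: ∫_3^36 1/x^4 dx = 0.0123385.
Endpoint term: (f(3) + f(36))/2 = (0.0123457 + 5.95374e-07)/2 = 0.00617314.
Running total after boundary: 0.0185117.
k=1: B_{2}/(2)! × [f^{(1)}(36) − f^{(1)}(3)] = 1/12 × (-6.61527e-08 − (-0.0164609)) = 0.00137174.

S_1 ≈ 0.0198834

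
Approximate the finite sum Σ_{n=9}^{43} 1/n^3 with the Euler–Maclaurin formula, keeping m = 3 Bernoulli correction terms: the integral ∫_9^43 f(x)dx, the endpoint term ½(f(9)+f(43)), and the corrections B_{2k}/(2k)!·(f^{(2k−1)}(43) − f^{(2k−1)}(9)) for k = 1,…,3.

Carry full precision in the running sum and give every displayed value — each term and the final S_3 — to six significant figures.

S_3 ≈ 0.00663246

Integral: ∫_9^43 1/x^3 dx = 0.00590242.
Endpoint term: (f(9) + f(43))/2 = (0.00137174 + 1.25775e-05)/2 = 0.000692160.
Integral + boundary = 0.00659458.
Correction k=1: B_{2}/2! · (f^{(1)}(43) − f^{(1)}(9)) = 1/12 · (-8.77501e-07 − (-0.000457247)) = 3.80308e-05.
Partial sum through k=1: 0.00663261.
Correction k=2: B_{4}/4! · (f^{(3)}(43) − f^{(3)}(9)) = −1/720 · (-9.49162e-09 − (-0.000112901)) = -1.56793e-07.
Partial sum through k=2: 0.00663246.
Correction k=3: B_{6}/6! · (f^{(5)}(43) − f^{(5)}(9)) = 1/30240 · (-2.15602e-10 − (-5.85410e-05)) = 1.93587e-09.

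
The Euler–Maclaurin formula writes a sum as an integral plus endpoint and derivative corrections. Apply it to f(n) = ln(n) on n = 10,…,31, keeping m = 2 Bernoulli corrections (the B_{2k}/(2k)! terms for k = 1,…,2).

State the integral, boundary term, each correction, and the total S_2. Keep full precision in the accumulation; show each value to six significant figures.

S_2 ≈ 65.2904

The integral term ∫_10^31 ln(x) dx = 62.4278.
½[f(10) + f(31)] = ½[2.30259 + 3.43399] = 2.86829.
Running total after boundary: 65.2960.
Order-1 term: 1/12 · (0.0322581 − 0.100000) = -0.00564516.
After k=1: 65.2904.
Order-2 term: −1/720 · (6.71344e-05 − 0.00200000) = 2.68454e-06.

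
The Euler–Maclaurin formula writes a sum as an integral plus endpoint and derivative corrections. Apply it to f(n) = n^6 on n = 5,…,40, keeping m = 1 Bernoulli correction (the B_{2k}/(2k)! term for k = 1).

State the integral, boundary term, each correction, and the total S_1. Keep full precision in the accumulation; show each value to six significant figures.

S_1 ≈ 2.55049e+10

∫_5^40 x^6 dx evaluates to 2.34057e+10.
Endpoint term: (f(5) + f(40))/2 = (15625.0 + 4.09600e+09)/2 = 2.04801e+09.
Running total after boundary: 2.54537e+10.
k=1: B_{2}/(2)! × [f^{(1)}(40) − f^{(1)}(5)] = 1/12 × (6.14400e+08 − 18750.0) = 5.11984e+07.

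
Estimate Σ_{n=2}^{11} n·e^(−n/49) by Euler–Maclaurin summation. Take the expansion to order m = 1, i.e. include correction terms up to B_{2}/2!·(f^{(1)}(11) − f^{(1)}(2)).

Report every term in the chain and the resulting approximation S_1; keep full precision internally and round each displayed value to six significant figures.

Integral: ∫_2^11 x·e^(−x/49) dx = 50.2178.
½[f(2) + f(11)] = ½[1.92001 + 8.78816] = 5.35409.
Running total after boundary: 55.5719.
Correction k=1: B_{2}/2! · (f^{(1)}(11) − f^{(1)}(2)) = 1/12 · (0.619574 − 0.920822) = -0.0251040.

S_1 ≈ 55.5468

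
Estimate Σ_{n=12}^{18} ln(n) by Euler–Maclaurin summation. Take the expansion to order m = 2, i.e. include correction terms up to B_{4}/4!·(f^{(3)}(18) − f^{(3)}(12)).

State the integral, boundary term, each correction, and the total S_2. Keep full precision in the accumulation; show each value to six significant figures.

Integral: ∫_12^18 ln(x) dx = 16.2078.
Endpoint term: (f(12) + f(18))/2 = (2.48491 + 2.89037)/2 = 2.68764.
Integral + boundary = 18.8955.
Order-1 term: 1/12 · (0.0555556 − 0.0833333) = -0.00231481.
Running total after k=1: 18.8931.
Order-2 term: −1/720 · (0.000342936 − 0.00115741) = 1.13121e-06.

S_2 ≈ 18.8931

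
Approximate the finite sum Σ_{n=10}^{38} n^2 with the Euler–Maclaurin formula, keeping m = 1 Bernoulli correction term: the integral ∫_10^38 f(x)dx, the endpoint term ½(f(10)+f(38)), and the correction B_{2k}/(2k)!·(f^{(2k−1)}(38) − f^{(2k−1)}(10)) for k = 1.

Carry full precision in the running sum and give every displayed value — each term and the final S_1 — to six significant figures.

S_1 ≈ 18734.0

∫_10^38 x^2 dx evaluates to 17957.3.
Boundary: ½(f(10) + f(38)) = ½(100.000 + 1444.00) = 772.000.
Running total after boundary: 18729.3.
Order-1 term: 1/12 · (76.0000 − 20.0000) = 4.66667.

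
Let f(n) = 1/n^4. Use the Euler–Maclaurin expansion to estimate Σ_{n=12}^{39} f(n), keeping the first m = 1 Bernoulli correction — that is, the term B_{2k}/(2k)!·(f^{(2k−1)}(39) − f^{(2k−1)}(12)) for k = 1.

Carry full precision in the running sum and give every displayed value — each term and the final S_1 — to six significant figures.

S_1 ≈ 0.000212947

The integral term ∫_12^39 1/x^4 dx = 0.000187282.
Boundary: ½(f(12) + f(39)) = ½(4.82253e-05 + 4.32257e-07) = 2.43288e-05.
So far: 0.000211611.
k=1: B_{2}/(2)! × [f^{(1)}(39) − f^{(1)}(12)] = 1/12 × (-4.43340e-08 − (-1.60751e-05)) = 1.33590e-06.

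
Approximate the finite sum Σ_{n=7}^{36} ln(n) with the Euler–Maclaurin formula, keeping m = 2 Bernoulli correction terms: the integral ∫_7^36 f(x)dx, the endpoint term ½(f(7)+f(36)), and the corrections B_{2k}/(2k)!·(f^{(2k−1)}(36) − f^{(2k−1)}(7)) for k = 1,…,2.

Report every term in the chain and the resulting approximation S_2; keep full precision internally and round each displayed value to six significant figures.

The integral term ∫_7^36 ln(x) dx = 86.3853.
Boundary: ½(f(7) + f(36)) = ½(1.94591 + 3.58352) = 2.76471.
Running total after boundary: 89.1500.
k=1: B_{2}/(2)! × [f^{(1)}(36) − f^{(1)}(7)] = 1/12 × (0.0277778 − 0.142857) = -0.00958995.
After k=1: 89.1404.
k=2: B_{4}/(4)! × [f^{(3)}(36) − f^{(3)}(7)] = −1/720 × (4.28669e-05 − 0.00583090) = 8.03894e-06.

S_2 ≈ 89.1404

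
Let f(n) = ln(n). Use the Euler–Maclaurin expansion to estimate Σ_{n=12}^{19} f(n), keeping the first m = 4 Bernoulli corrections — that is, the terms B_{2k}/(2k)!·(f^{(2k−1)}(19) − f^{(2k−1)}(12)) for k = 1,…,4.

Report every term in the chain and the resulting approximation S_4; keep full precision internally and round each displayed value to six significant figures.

S_4 ≈ 21.8376

Integral: ∫_12^19 ln(x) dx = 19.1255.
Endpoint term: (f(12) + f(19))/2 = (2.48491 + 2.94444)/2 = 2.71467.
Running total after boundary: 21.8401.
Order-1 term: 1/12 · (0.0526316 − 0.0833333) = -0.00255848.
Partial sum through k=1: 21.8376.
Order-2 term: −1/720 · (0.000291588 − 0.00115741) = 1.20253e-06.
Partial sum through k=2: 21.8376.
Order-3 term: 1/30240 · (9.69267e-06 − 9.64506e-05) = -2.86898e-09.
Partial sum through k=3: 21.8376.
Order-4 term: −1/1209600 · (8.05485e-07 − 2.00939e-05) = 1.59461e-11.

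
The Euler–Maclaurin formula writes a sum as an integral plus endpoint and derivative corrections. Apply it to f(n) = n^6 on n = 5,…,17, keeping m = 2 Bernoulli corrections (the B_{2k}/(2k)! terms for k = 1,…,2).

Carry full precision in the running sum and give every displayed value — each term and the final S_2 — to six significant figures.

The integral term ∫_5^17 x^6 dx = 5.86086e+07.
½[f(5) + f(17)] = ½[15625.0 + 2.41376e+07] = 1.20766e+07.
So far: 7.06852e+07.
k=1: B_{2}/(2)! × [f^{(1)}(17) − f^{(1)}(5)] = 1/12 × (8.51914e+06 − 18750.0) = 708366.
After k=1: 7.13936e+07.
k=2: B_{4}/(4)! × [f^{(3)}(17) − f^{(3)}(5)] = −1/720 × (589560 − 15000.0) = -798.000.

S_2 ≈ 7.13928e+07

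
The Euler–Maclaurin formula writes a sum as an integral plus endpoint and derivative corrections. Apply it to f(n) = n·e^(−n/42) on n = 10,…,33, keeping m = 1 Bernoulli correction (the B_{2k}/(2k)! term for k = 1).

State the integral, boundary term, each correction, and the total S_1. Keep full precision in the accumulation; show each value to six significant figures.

S_1 ≈ 296.939

Integral: ∫_10^33 x·e^(−x/42) dx = 285.520.
Boundary: ½(f(10) + f(33)) = ½(7.88128 + 15.0412) = 11.4612.
So far: 296.981.
Correction k=1: B_{2}/2! · (f^{(1)}(33) − f^{(1)}(10)) = 1/12 · (0.0976701 − 0.600478) = -0.0419007.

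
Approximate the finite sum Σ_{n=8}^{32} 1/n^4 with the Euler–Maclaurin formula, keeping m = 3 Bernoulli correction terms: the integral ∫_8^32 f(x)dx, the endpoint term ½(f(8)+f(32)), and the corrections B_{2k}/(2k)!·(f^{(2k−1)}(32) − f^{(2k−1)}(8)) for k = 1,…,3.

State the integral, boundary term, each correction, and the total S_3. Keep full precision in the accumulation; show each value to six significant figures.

Integral: ∫_8^32 1/x^4 dx = 0.000640869.
½[f(8) + f(32)] = ½[0.000244141 + 9.53674e-07] = 0.000122547.
Running total after boundary: 0.000763416.
Order-1 term: 1/12 · (-1.19209e-07 − (-0.000122070)) = 1.01626e-05.
After k=1: 0.000773579.
Order-2 term: −1/720 · (-3.49246e-09 − (-5.72205e-05)) = -7.94680e-08.
After k=2: 0.000773499.
Order-3 term: 1/30240 · (-1.90994e-10 − (-5.00679e-05)) = 1.65568e-09.

S_3 ≈ 0.000773501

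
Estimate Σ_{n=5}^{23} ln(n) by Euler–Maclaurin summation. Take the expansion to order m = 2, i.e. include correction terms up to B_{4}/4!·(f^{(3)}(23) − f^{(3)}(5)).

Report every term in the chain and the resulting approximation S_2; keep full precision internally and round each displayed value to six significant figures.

∫_5^23 ln(x) dx evaluates to 46.0692.
½[f(5) + f(23)] = ½[1.60944 + 3.13549] = 2.37247.
So far: 48.4416.
Correction k=1: B_{2}/2! · (f^{(1)}(23) − f^{(1)}(5)) = 1/12 · (0.0434783 − 0.200000) = -0.0130435.
Running total after k=1: 48.4286.
Correction k=2: B_{4}/4! · (f^{(3)}(23) − f^{(3)}(5)) = −1/720 · (0.000164379 − 0.0160000) = 2.19939e-05.

S_2 ≈ 48.4286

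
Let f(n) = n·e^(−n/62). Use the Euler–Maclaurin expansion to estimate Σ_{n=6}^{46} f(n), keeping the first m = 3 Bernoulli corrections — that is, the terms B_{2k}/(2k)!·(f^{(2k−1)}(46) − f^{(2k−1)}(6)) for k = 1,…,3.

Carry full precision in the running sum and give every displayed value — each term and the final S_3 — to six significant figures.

S_3 ≈ 652.160

∫_6^46 x·e^(−x/62) dx evaluates to 638.543.
Boundary: ½(f(6) + f(46)) = ½(5.44657 + 21.9048) = 13.6757.
Integral + boundary = 652.219.
k=1: B_{2}/(2)! × [f^{(1)}(46) − f^{(1)}(6)] = 1/12 × (0.122888 − 0.819913) = -0.0580854.
Running total after k=1: 652.160.
k=2: B_{4}/(4)! × [f^{(3)}(46) − f^{(3)}(6)] = −1/720 × (0.000279727 − 0.000685597) = 5.63708e-07.
Running total after k=2: 652.160.
k=3: B_{6}/(6)! × [f^{(5)}(46) − f^{(5)}(6)] = 1/30240 × (1.37223e-07 − 3.01222e-07) = -5.42325e-12.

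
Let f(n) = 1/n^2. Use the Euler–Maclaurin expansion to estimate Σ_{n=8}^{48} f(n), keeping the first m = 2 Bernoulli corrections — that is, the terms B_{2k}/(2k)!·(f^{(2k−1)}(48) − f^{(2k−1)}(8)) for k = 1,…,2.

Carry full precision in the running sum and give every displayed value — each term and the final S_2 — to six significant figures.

Integral: ∫_8^48 1/x^2 dx = 0.104167.
½[f(8) + f(48)] = ½[0.0156250 + 0.000434028] = 0.00802951.
So far: 0.112196.
Correction k=1: B_{2}/2! · (f^{(1)}(48) − f^{(1)}(8)) = 1/12 · (-1.80845e-05 − (-0.00390625)) = 0.000324014.
After k=1: 0.112520.
Correction k=2: B_{4}/4! · (f^{(3)}(48) − f^{(3)}(8)) = −1/720 · (-9.41901e-08 − (-0.000732422)) = -1.01712e-06.

S_2 ≈ 0.112519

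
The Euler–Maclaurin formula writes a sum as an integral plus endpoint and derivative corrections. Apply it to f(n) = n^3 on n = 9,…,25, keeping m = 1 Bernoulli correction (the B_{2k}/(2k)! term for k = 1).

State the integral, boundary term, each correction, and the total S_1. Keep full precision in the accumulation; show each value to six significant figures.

S_1 ≈ 104329

The integral term ∫_9^25 x^3 dx = 96016.0.
½[f(9) + f(25)] = ½[729.000 + 15625.0] = 8177.00.
So far: 104193.
k=1: B_{2}/(2)! × [f^{(1)}(25) − f^{(1)}(9)] = 1/12 × (1875.00 − 243.000) = 136.000.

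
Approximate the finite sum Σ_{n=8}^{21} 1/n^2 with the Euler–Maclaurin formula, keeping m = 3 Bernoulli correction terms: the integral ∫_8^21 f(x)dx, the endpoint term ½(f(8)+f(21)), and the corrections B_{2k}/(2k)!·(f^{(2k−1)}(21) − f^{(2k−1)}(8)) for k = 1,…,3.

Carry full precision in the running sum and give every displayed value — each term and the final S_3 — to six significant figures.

S_3 ≈ 0.0866338

The integral term ∫_8^21 1/x^2 dx = 0.0773810.
Boundary: ½(f(8) + f(21)) = ½(0.0156250 + 0.00226757) = 0.00894629.
Running total after boundary: 0.0863272.
k=1: B_{2}/(2)! × [f^{(1)}(21) − f^{(1)}(8)] = 1/12 × (-0.000215959 − (-0.00390625)) = 0.000307524.
Partial sum through k=1: 0.0866348.
k=2: B_{4}/(4)! × [f^{(3)}(21) − f^{(3)}(8)] = −1/720 × (-5.87645e-06 − (-0.000732422)) = -1.00909e-06.
Partial sum through k=2: 0.0866338.
k=3: B_{6}/(6)! × [f^{(5)}(21) − f^{(5)}(8)] = 1/30240 × (-3.99758e-07 − (-0.000343323)) = 1.13400e-08.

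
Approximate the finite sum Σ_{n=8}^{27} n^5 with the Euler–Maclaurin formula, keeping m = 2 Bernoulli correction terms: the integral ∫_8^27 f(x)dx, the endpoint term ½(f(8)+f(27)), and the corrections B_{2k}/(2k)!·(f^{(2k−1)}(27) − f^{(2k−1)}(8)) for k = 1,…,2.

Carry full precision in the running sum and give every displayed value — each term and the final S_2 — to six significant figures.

S_2 ≈ 7.19369e+07

The integral term ∫_8^27 x^5 dx = 6.45264e+07.
Endpoint term: (f(8) + f(27))/2 = (32768.0 + 1.43489e+07)/2 = 7.19084e+06.
Integral + boundary = 7.17172e+07.
Correction k=1: B_{2}/2! · (f^{(1)}(27) − f^{(1)}(8)) = 1/12 · (2.65720e+06 − 20480.0) = 219727.
Partial sum through k=1: 7.19370e+07.
Correction k=2: B_{4}/4! · (f^{(3)}(27) − f^{(3)}(8)) = −1/720 · (43740.0 − 3840.00) = -55.4167.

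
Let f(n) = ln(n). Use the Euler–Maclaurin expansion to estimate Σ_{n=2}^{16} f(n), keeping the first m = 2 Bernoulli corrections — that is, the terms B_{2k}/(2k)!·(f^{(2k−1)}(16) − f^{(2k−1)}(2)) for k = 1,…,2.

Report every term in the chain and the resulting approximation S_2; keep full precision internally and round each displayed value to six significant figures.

S_2 ≈ 30.6719

The integral term ∫_2^16 ln(x) dx = 28.9751.
Endpoint term: (f(2) + f(16))/2 = (0.693147 + 2.77259)/2 = 1.73287.
Running total after boundary: 30.7080.
k=1: B_{2}/(2)! × [f^{(1)}(16) − f^{(1)}(2)] = 1/12 × (0.0625000 − 0.500000) = -0.0364583.
Running total after k=1: 30.6715.
k=2: B_{4}/(4)! × [f^{(3)}(16) − f^{(3)}(2)] = −1/720 × (0.000488281 − 0.250000) = 0.000346544.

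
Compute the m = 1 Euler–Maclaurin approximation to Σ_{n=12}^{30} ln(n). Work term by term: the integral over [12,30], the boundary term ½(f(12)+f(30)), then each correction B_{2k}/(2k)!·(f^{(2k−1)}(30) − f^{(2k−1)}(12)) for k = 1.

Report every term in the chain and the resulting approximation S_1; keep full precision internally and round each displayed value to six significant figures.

S_1 ≈ 57.1559

The integral term ∫_12^30 ln(x) dx = 54.2170.
½[f(12) + f(30)] = ½[2.48491 + 3.40120] = 2.94305.
Running total after boundary: 57.1601.
Correction k=1: B_{2}/2! · (f^{(1)}(30) − f^{(1)}(12)) = 1/12 · (0.0333333 − 0.0833333) = -0.00416667.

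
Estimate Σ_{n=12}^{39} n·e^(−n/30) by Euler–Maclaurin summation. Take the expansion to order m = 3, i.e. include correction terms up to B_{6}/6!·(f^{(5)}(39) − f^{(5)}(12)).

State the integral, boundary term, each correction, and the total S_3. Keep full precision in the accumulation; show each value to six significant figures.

S_3 ≈ 289.758

The integral term ∫_12^39 x·e^(−x/30) dx = 280.462.
Endpoint term: (f(12) + f(39))/2 = (8.04384 + 10.6287)/2 = 9.33629.
So far: 289.799.
k=1: B_{2}/(2)! × [f^{(1)}(39) − f^{(1)}(12)] = 1/12 × (-0.0817595 − 0.402192) = -0.0403293.
Running total after k=1: 289.758.
k=2: B_{4}/(4)! × [f^{(3)}(39) − f^{(3)}(12)] = −1/720 × (0.000514782 − 0.00193648) = 1.97458e-06.
Running total after k=2: 289.758.
k=3: B_{6}/(6)! × [f^{(5)}(39) − f^{(5)}(12)] = 1/30240 × (1.24490e-06 − 3.80676e-06) = -8.47175e-11.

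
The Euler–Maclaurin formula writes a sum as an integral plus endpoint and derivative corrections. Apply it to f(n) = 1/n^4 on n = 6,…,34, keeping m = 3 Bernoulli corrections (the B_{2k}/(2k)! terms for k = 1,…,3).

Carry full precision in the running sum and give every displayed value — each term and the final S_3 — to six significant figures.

∫_6^34 1/x^4 dx evaluates to 0.00153473.
Boundary: ½(f(6) + f(34)) = ½(0.000771605 + 7.48315e-07) = 0.000386177.
Integral + boundary = 0.00192091.
k=1: B_{2}/(2)! × [f^{(1)}(34) − f^{(1)}(6)] = 1/12 × (-8.80370e-08 − (-0.000514403)) = 4.28596e-05.
Partial sum through k=1: 0.00196377.
k=2: B_{4}/(4)! × [f^{(3)}(34) − f^{(3)}(6)] = −1/720 × (-2.28470e-09 − (-0.000428669)) = -5.95371e-07.
Partial sum through k=2: 0.00196317.
k=3: B_{6}/(6)! × [f^{(5)}(34) − f^{(5)}(6)] = 1/30240 × (-1.10677e-10 − (-0.000666819)) = 2.20509e-08.

S_3 ≈ 0.00196319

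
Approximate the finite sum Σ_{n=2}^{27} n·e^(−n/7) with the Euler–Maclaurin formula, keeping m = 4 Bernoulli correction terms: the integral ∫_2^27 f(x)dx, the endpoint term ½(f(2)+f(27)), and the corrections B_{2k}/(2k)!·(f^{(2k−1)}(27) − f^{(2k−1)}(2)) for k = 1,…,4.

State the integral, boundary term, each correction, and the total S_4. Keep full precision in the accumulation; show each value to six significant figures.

S_4 ≈ 43.3015

∫_2^27 x·e^(−x/7) dx evaluates to 42.3145.
Boundary: ½(f(2) + f(27)) = ½(1.50295 + 0.570464) = 1.03671.
Integral + boundary = 43.3512.
k=1: B_{2}/(2)! × [f^{(1)}(27) − f^{(1)}(2)] = 1/12 × (-0.0603665 − 0.536769) = -0.0497613.
After k=1: 43.3015.
k=2: B_{4}/(4)! × [f^{(3)}(27) − f^{(3)}(2)] = −1/720 × (-0.000369591 − 0.0416270) = 5.83286e-05.
After k=2: 43.3015.
k=3: B_{6}/(6)! × [f^{(5)}(27) − f^{(5)}(2)] = 1/30240 × (1.00569e-05 − 0.00147550) = -4.84605e-08.
After k=3: 43.3015.
k=4: B_{8}/(8)! × [f^{(7)}(27) − f^{(7)}(2)] = −1/1209600 × (5.64418e-07 − 4.28872e-05) = 3.49891e-11.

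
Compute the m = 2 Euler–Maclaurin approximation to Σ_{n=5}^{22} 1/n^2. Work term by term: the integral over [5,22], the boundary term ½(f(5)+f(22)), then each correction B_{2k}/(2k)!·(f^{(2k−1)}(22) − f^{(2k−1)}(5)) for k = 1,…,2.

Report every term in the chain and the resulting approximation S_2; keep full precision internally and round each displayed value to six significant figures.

Integral: ∫_5^22 1/x^2 dx = 0.154545.
½[f(5) + f(22)] = ½[0.0400000 + 0.00206612] = 0.0210331.
Integral + boundary = 0.175579.
k=1: B_{2}/(2)! × [f^{(1)}(22) − f^{(1)}(5)] = 1/12 × (-0.000187829 − (-0.0160000)) = 0.00131768.
Partial sum through k=1: 0.176896.
k=2: B_{4}/(4)! × [f^{(3)}(22) − f^{(3)}(5)] = −1/720 × (-4.65691e-06 − (-0.00768000)) = -1.06602e-05.

S_2 ≈ 0.176886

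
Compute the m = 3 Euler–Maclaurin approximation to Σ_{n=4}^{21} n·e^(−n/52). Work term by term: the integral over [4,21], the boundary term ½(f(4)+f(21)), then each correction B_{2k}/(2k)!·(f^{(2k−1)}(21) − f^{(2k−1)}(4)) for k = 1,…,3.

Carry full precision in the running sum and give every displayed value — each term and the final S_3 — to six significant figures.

∫_4^21 x·e^(−x/52) dx evaluates to 161.632.
Boundary: ½(f(4) + f(21)) = ½(3.70384 + 14.0227) = 8.86326.
Running total after boundary: 170.495.
Correction k=1: B_{2}/2! · (f^{(1)}(21) − f^{(1)}(4)) = 1/12 · (0.398080 − 0.854733) = -0.0380545.
Running total after k=1: 170.457.
Correction k=2: B_{4}/4! · (f^{(3)}(21) − f^{(3)}(4)) = −1/720 · (0.000641114 − 0.00100098) = 4.99816e-07.
Running total after k=2: 170.457.
Correction k=3: B_{6}/6! · (f^{(5)}(21) − f^{(5)}(4)) = 1/30240 · (4.19752e-07 − 6.23471e-07) = -6.73672e-12.

S_3 ≈ 170.457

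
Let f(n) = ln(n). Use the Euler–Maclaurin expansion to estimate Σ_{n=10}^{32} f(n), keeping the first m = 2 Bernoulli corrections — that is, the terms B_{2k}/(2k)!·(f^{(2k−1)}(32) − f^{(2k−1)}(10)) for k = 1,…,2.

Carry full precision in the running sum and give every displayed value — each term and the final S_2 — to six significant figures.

The integral term ∫_10^32 ln(x) dx = 65.8777.
½[f(10) + f(32)] = ½[2.30259 + 3.46574] = 2.88416.
Running total after boundary: 68.7619.
Correction k=1: B_{2}/2! · (f^{(1)}(32) − f^{(1)}(10)) = 1/12 · (0.0312500 − 0.100000) = -0.00572917.
Partial sum through k=1: 68.7561.
Correction k=2: B_{4}/4! · (f^{(3)}(32) − f^{(3)}(10)) = −1/720 · (6.10352e-05 − 0.00200000) = 2.69301e-06.

S_2 ≈ 68.7561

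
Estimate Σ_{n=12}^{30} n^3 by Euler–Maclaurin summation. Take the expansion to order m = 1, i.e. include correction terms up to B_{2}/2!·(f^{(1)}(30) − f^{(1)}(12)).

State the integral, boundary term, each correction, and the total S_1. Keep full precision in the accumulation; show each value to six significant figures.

The integral term ∫_12^30 x^3 dx = 197316.
Endpoint term: (f(12) + f(30))/2 = (1728.00 + 27000.0)/2 = 14364.0.
Running total after boundary: 211680.
k=1: B_{2}/(2)! × [f^{(1)}(30) − f^{(1)}(12)] = 1/12 × (2700.00 − 432.000) = 189.000.

S_1 ≈ 211869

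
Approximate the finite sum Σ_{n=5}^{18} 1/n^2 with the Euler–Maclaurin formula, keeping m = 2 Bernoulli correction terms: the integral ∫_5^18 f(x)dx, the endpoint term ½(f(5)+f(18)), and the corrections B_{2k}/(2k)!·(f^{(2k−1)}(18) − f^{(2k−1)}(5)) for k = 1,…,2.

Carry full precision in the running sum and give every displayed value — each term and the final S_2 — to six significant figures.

∫_5^18 1/x^2 dx evaluates to 0.144444.
Boundary: ½(f(5) + f(18)) = ½(0.0400000 + 0.00308642) = 0.0215432.
So far: 0.165988.
k=1: B_{2}/(2)! × [f^{(1)}(18) − f^{(1)}(5)] = 1/12 × (-0.000342936 − (-0.0160000)) = 0.00130476.
After k=1: 0.167292.
k=2: B_{4}/(4)! × [f^{(3)}(18) − f^{(3)}(5)] = −1/720 × (-1.27013e-05 − (-0.00768000)) = -1.06490e-05.

S_2 ≈ 0.167282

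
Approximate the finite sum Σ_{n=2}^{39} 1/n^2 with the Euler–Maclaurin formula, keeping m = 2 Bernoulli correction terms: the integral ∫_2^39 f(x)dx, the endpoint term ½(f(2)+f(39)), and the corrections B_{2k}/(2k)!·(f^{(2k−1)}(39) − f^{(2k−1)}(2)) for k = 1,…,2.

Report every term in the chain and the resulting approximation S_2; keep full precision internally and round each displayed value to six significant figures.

The integral term ∫_2^39 1/x^2 dx = 0.474359.
Endpoint term: (f(2) + f(39))/2 = (0.250000 + 0.000657462)/2 = 0.125329.
Running total after boundary: 0.599688.
k=1: B_{2}/(2)! × [f^{(1)}(39) − f^{(1)}(2)] = 1/12 × (-3.37160e-05 − (-0.250000)) = 0.0208305.
Running total after k=1: 0.620518.
k=2: B_{4}/(4)! × [f^{(3)}(39) − f^{(3)}(2)] = −1/720 × (-2.66004e-07 − (-0.750000)) = -0.00104167.

S_2 ≈ 0.619477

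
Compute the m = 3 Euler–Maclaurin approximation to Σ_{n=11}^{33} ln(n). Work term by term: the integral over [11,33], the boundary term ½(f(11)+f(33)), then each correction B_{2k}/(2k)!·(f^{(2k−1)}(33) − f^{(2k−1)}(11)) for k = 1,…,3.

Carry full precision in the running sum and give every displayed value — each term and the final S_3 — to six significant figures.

S_3 ≈ 69.9501

∫_11^33 ln(x) dx evaluates to 67.0079.
Endpoint term: (f(11) + f(33))/2 = (2.39790 + 3.49651)/2 = 2.94720.
So far: 69.9551.
k=1: B_{2}/(2)! × [f^{(1)}(33) − f^{(1)}(11)] = 1/12 × (0.0303030 − 0.0909091) = -0.00505051.
Running total after k=1: 69.9501.
k=2: B_{4}/(4)! × [f^{(3)}(33) − f^{(3)}(11)] = −1/720 × (5.56529e-05 − 0.00150263) = 2.00969e-06.
Running total after k=2: 69.9501.
k=3: B_{6}/(6)! × [f^{(5)}(33) − f^{(5)}(11)] = 1/30240 × (6.13256e-07 − 0.000149021) = -4.90767e-09.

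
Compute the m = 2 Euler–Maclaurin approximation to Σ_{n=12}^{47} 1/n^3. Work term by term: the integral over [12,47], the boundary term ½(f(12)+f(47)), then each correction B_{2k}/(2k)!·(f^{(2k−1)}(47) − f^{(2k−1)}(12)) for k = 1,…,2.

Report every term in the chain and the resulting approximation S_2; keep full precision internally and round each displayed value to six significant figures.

Integral: ∫_12^47 1/x^3 dx = 0.00324588.
½[f(12) + f(47)] = ½[0.000578704 + 9.63178e-06] = 0.000294168.
So far: 0.00354004.
k=1: B_{2}/(2)! × [f^{(1)}(47) − f^{(1)}(12)] = 1/12 × (-6.14794e-07 − (-0.000144676)) = 1.20051e-05.
After k=1: 0.00355205.
k=2: B_{4}/(4)! × [f^{(3)}(47) − f^{(3)}(12)] = −1/720 × (-5.56627e-09 − (-2.00939e-05)) = -2.79004e-08.

S_2 ≈ 0.00355202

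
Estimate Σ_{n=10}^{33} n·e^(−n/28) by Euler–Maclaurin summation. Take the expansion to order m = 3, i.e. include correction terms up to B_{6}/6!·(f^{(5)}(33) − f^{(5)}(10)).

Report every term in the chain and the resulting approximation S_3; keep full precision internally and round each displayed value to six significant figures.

The integral term ∫_10^33 x·e^(−x/28) dx = 218.869.
Endpoint term: (f(10) + f(33))/2 = (6.99673 + 10.1547)/2 = 8.57571.
Integral + boundary = 227.445.
k=1: B_{2}/(2)! × [f^{(1)}(33) − f^{(1)}(10)] = 1/12 × (-0.0549496 − 0.449789) = -0.0420616.
Partial sum through k=1: 227.403.
k=2: B_{4}/(4)! × [f^{(3)}(33) − f^{(3)}(10)] = −1/720 × (0.000714906 − 0.00235859) = 2.28289e-06.
Partial sum through k=2: 227.403.
k=3: B_{6}/(6)! × [f^{(5)}(33) − f^{(5)}(10)] = 1/30240 × (1.91314e-06 − 5.28504e-06) = -1.11505e-10.

S_3 ≈ 227.403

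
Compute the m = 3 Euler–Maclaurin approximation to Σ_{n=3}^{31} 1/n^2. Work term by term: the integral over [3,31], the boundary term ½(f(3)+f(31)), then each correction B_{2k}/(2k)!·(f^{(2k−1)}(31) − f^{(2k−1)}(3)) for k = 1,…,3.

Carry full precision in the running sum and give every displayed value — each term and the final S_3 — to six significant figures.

S_3 ≈ 0.363192

∫_3^31 1/x^2 dx evaluates to 0.301075.
½[f(3) + f(31)] = ½[0.111111 + 0.00104058] = 0.0560758.
Integral + boundary = 0.357151.
Order-1 term: 1/12 · (-6.71344e-05 − (-0.0740741)) = 0.00616724.
After k=1: 0.363318.
Order-2 term: −1/720 · (-8.38306e-07 − (-0.0987654)) = -0.000137173.
After k=2: 0.363181.
Order-3 term: 1/30240 · (-2.61698e-08 − (-0.329218)) = 1.08868e-05.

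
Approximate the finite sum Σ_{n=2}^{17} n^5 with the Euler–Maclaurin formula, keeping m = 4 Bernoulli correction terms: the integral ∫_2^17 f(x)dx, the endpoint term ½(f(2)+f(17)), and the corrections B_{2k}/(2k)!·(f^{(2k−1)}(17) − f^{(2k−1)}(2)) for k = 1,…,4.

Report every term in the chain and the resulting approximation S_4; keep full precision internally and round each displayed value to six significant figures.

The integral term ∫_2^17 x^5 dx = 4.02292e+06.
Boundary: ½(f(2) + f(17)) = ½(32.0000 + 1.41986e+06) = 709944.
So far: 4.73286e+06.
Correction k=1: B_{2}/2! · (f^{(1)}(17) − f^{(1)}(2)) = 1/12 · (417605 − 80.0000) = 34793.8.
Partial sum through k=1: 4.76766e+06.
Correction k=2: B_{4}/4! · (f^{(3)}(17) − f^{(3)}(2)) = −1/720 · (17340.0 − 240.000) = -23.7500.
Partial sum through k=2: 4.76763e+06.
Correction k=3: B_{6}/6! · (f^{(5)}(17) − f^{(5)}(2)) = 1/30240 · (120.000 − 120.000) = 0.00000.
Partial sum through k=3: 4.76763e+06.
Correction k=4: B_{8}/8! · (f^{(7)}(17) − f^{(7)}(2)) = −1/1209600 · (0.00000 − 0.00000) = 0.00000.

S_4 ≈ 4.76763e+06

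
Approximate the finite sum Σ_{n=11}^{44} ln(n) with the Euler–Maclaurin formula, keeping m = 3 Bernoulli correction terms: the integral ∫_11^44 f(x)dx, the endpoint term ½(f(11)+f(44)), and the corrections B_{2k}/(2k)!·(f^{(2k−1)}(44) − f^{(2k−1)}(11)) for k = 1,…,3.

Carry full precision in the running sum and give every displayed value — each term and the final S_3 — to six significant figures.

∫_11^44 ln(x) dx evaluates to 107.127.
½[f(11) + f(44)] = ½[2.39790 + 3.78419] = 3.09104.
Integral + boundary = 110.219.
Order-1 term: 1/12 · (0.0227273 − 0.0909091) = -0.00568182.
Partial sum through k=1: 110.213.
Order-2 term: −1/720 · (2.34786e-05 − 0.00150263) = 2.05438e-06.
Partial sum through k=2: 110.213.
Order-3 term: 1/30240 · (1.45528e-07 − 0.000149021) = -4.92313e-09.

S_3 ≈ 110.213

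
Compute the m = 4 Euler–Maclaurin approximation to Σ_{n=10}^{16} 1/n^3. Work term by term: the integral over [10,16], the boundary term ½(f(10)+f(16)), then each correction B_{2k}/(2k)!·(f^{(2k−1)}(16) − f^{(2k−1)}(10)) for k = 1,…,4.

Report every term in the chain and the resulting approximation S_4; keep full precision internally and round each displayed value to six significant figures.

∫_10^16 1/x^3 dx evaluates to 0.00304688.
½[f(10) + f(16)] = ½[0.00100000 + 0.000244141] = 0.000622070.
Running total after boundary: 0.00366895.
Order-1 term: 1/12 · (-4.57764e-05 − (-0.000300000)) = 2.11853e-05.
Running total after k=1: 0.00369013.
Order-2 term: −1/720 · (-3.57628e-06 − (-6.00000e-05)) = -7.83663e-08.
Running total after k=2: 0.00369005.
Order-3 term: 1/30240 · (-5.86733e-07 − (-2.52000e-05)) = 8.13931e-10.
Running total after k=3: 0.00369005.
Order-4 term: −1/1209600 · (-1.65019e-07 − (-1.81440e-05)) = -1.48636e-11.

S_4 ≈ 0.00369005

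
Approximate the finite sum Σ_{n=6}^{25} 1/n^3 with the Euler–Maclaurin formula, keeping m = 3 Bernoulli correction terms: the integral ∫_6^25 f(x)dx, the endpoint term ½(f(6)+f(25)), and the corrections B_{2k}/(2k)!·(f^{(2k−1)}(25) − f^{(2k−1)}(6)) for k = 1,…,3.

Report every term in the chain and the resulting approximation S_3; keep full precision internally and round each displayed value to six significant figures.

Integral: ∫_6^25 1/x^3 dx = 0.0130889.
½[f(6) + f(25)] = ½[0.00462963 + 6.40000e-05] = 0.00234681.
Running total after boundary: 0.0154357.
Correction k=1: B_{2}/2! · (f^{(1)}(25) − f^{(1)}(6)) = 1/12 · (-7.68000e-06 − (-0.00231481)) = 0.000192261.
After k=1: 0.0156280.
Correction k=2: B_{4}/4! · (f^{(3)}(25) − f^{(3)}(6)) = −1/720 · (-2.45760e-07 − (-0.00128601)) = -1.78578e-06.
After k=2: 0.0156262.
Correction k=3: B_{6}/6! · (f^{(5)}(25) − f^{(5)}(6)) = 1/30240 · (-1.65151e-08 − (-0.00150034)) = 4.96140e-08.

S_3 ≈ 0.0156262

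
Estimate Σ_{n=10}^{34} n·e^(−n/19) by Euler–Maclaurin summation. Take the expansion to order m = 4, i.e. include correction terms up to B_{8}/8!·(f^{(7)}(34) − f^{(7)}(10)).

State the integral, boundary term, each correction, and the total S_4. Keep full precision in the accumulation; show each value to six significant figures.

The integral term ∫_10^34 x·e^(−x/19) dx = 157.301.
½[f(10) + f(34)] = ½[5.90778 + 5.67963] = 5.79370.
Integral + boundary = 163.095.
k=1: B_{2}/(2)! × [f^{(1)}(34) − f^{(1)}(10)] = 1/12 × (-0.131880 − 0.279842) = -0.0343102.
After k=1: 163.060.
k=2: B_{4}/(4)! × [f^{(3)}(34) − f^{(3)}(10)] = −1/720 × (0.000560155 − 0.00404819) = 4.84449e-06.
After k=2: 163.060.
k=3: B_{6}/(6)! × [f^{(5)}(34) − f^{(5)}(10)] = 1/30240 × (4.11532e-06 − 2.02803e-05) = -5.34557e-10.
After k=3: 163.060.
k=4: B_{8}/(8)! × [f^{(7)}(34) − f^{(7)}(10)] = −1/1209600 × (1.85013e-08 − 8.12931e-08) = 5.19113e-14.

S_4 ≈ 163.060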